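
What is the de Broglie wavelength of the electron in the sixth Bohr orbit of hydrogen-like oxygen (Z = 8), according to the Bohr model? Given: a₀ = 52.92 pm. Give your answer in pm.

The Bohr quantisation condition is nλ = 2πr_n.
r_n = n²a₀/Z = 238.1 pm
λ = 2πr_n/n = 2π·238.1/6 = 249.4 pm

249.4 pm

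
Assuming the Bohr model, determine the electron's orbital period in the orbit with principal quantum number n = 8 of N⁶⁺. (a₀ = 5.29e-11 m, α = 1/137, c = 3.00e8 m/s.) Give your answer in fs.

r = n²a₀/Z = 8²·5.29e-11/7 = 4.84e-10 m
v = Zαc/n = 7·0.00730·3.00e8/8 = 1.92e6 m/s
T = 2πr/v = 1.59e-15 s = 1.59 fs

1.59 fs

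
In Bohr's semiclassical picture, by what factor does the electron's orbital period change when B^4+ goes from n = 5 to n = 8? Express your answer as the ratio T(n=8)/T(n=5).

512/125

T ∝ Z^-2 · n^3; with Z fixed, T ∝ n^3.
T(n=8)/T(n=5) = (8/5)^3 = 512/125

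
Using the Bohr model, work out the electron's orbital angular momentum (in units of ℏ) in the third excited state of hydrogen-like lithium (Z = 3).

4

L_n = nℏ, so L/ℏ = n = 4.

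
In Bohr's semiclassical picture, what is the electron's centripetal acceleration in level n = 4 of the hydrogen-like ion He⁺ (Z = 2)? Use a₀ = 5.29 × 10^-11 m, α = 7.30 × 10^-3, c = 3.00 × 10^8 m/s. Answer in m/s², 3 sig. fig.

r = n²a₀/Z = 4.23 × 10^-10 m, v = Zαc/n = 1.09 × 10^6 m/s
a = v²/r = (1.09 × 10^6)² / 4.23 × 10^-10 = 2.83 × 10^21 m/s²

2.83 × 10^21 m/s²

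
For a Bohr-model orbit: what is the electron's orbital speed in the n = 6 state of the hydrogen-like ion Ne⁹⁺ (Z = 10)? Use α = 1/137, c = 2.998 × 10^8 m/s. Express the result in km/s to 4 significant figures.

v_n = Zαc/n = 10 × 0.007299 × 2.998 × 10^8 / 6
    = 3647 km/s

3647 km/s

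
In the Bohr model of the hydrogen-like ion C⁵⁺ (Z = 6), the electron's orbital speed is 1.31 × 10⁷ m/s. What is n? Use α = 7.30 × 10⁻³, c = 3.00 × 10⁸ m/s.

1

v_n = Zαc/n ⇒ n = Zαc/v = 6 × 0.00730 × 3.00 × 10⁸ / 1.31 × 10⁷ ≈ 1.00
n = 1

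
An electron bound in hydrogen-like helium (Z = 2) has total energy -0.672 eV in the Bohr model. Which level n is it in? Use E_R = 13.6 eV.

E_n = −E_R Z²/n² ⇒ n² = E_R Z²/(−E_n) = 13.6 × 2² / 0.672 ≈ 80.95
n = 9

9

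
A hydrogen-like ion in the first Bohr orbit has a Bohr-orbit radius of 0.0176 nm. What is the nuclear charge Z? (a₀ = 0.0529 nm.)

3

r_n = n²a₀/Z ⇒ Z = n²a₀/r = 1² × 0.0529 / 0.0176 ≈ 3.01
Z = 3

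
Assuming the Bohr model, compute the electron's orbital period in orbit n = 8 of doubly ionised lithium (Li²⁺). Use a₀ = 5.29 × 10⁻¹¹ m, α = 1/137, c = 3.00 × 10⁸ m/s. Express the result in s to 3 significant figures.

r = n²a₀/Z = 8²·5.29 × 10⁻¹¹/3 = 1.13 × 10⁻⁹ m
v = Zαc/n = 3·0.00730·3.00 × 10⁸/8 = 8.21 × 10⁵ m/s
T = 2πr/v = 8.63 × 10⁻¹⁵ s

8.63 × 10⁻¹⁵ s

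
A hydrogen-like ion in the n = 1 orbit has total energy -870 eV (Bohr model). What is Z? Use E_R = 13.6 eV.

E_n = −E_R Z²/n² ⇒ Z² = −E_n n²/E_R = 870 × 1² / 13.6 ≈ 63.97
Z = 8

8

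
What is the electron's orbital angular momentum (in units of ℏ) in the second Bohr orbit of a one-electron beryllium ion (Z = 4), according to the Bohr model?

L_n = nℏ, so L/ℏ = n = 2.

2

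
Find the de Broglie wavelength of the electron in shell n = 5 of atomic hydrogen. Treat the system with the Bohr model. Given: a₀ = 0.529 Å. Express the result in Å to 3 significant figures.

16.6 Å

The Bohr quantisation condition is nλ = 2πr_n.
r_n = n²a₀/Z = 13.2 Å
λ = 2πr_n/n = 2π·13.2/5 = 16.6 Å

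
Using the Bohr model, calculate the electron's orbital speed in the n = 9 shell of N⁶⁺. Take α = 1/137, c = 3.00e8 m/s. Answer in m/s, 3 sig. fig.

v_n = Zαc/n = 7 × 0.00730 × 3.00e8 / 9
    = 1.70e6 m/s

1.70e6 m/s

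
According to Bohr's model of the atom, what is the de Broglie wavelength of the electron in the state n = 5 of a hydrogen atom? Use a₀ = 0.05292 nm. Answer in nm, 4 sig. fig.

The Bohr quantisation condition is nλ = 2πr_n.
r_n = n²a₀/Z = 1.323 nm
λ = 2πr_n/n = 2π·1.323/5 = 1.663 nm

1.663 nm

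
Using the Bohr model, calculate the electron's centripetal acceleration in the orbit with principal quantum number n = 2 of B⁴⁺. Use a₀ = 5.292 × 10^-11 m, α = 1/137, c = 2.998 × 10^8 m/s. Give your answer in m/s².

7.070 × 10^23 m/s²

r = n²a₀/Z = 4.234 × 10^-11 m, v = Zαc/n = 5.471 × 10^6 m/s
a = v²/r = (5.471 × 10^6)² / 4.234 × 10^-11 = 7.070 × 10^23 m/s²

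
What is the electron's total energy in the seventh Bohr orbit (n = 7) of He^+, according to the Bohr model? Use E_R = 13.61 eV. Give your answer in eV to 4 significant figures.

E_n = −E_R·Z²/n² = −13.61 × 2²/7² = -1.111 eV

-1.111 eV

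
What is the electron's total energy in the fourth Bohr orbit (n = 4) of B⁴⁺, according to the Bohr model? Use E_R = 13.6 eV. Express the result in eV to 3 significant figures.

-21.2 eV

E_n = −E_R·Z²/n² = −13.6 × 5²/4² = -21.2 eV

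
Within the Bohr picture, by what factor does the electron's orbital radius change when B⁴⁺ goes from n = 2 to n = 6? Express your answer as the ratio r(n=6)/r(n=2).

r ∝ Z^-1 · n^2; with Z fixed, r ∝ n^2.
r(n=6)/r(n=2) = (6/2)^2 = 9

9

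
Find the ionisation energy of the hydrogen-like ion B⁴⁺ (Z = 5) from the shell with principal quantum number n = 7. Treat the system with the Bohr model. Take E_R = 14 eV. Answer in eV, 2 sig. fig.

7.1 eV

E_n = −E_R·Z²/n² = −14 × 5²/7² eV = -7.1 eV
Ionisation energy = −E_n = 7.1 eV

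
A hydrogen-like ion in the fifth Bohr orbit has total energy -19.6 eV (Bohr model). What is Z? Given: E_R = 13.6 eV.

E_n = −E_R Z²/n² ⇒ Z² = −E_n n²/E_R = 19.6 × 5² / 13.6 ≈ 36.03
Z = 6

6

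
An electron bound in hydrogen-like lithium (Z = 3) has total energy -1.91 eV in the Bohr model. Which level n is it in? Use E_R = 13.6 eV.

8

E_n = −E_R Z²/n² ⇒ n² = E_R Z²/(−E_n) = 13.6 × 3² / 1.91 ≈ 64.08
n = 8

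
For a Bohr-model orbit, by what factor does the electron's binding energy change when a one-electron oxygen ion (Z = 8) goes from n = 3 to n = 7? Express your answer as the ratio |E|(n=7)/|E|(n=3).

|E| ∝ Z^2 · n^-2; with Z fixed, |E| ∝ n^-2.
|E|(n=7)/|E|(n=3) = (7/3)^-2 = 9/49

9/49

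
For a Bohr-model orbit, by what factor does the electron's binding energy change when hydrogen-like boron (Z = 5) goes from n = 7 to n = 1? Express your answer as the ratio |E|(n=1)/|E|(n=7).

49

|E| ∝ Z^2 · n^-2; with Z fixed, |E| ∝ n^-2.
|E|(n=1)/|E|(n=7) = (1/7)^-2 = 49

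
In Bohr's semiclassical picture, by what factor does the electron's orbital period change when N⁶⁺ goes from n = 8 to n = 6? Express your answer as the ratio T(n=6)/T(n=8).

27/64

T ∝ Z^-2 · n^3; with Z fixed, T ∝ n^3.
T(n=6)/T(n=8) = (6/8)^3 = 27/64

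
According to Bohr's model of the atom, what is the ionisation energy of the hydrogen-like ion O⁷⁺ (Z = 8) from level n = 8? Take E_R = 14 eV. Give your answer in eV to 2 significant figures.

E_n = −E_R·Z²/n² = −14 × 8²/8² eV = -14 eV
Ionisation energy = −E_n = 14 eV

14 eV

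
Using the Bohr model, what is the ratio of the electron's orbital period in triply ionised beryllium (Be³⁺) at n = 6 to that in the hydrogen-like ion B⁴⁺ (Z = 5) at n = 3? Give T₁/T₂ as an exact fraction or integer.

T ∝ Z^-2 · n^3
T₁/T₂ = (4/5)^-2 · (6/3)^3 = 25/2

25/2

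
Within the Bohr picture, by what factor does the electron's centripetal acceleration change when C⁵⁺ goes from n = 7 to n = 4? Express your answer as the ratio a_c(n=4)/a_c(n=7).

2401/256

a_c ∝ Z^3 · n^-4; with Z fixed, a_c ∝ n^-4.
a_c(n=4)/a_c(n=7) = (4/7)^-4 = 2401/256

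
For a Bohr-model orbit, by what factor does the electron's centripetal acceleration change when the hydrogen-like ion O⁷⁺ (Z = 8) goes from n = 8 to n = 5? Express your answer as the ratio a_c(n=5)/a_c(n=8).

4096/625

a_c ∝ Z^3 · n^-4; with Z fixed, a_c ∝ n^-4.
a_c(n=5)/a_c(n=8) = (5/8)^-4 = 4096/625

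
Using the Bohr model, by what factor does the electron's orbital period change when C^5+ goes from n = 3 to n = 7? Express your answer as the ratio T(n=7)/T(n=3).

343/27

T ∝ Z^-2 · n^3; with Z fixed, T ∝ n^3.
T(n=7)/T(n=3) = (7/3)^3 = 343/27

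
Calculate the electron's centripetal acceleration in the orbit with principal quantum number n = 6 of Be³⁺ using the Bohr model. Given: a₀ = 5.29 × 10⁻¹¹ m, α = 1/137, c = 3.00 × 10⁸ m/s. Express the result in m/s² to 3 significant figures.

4.48 × 10²¹ m/s²

r = n²a₀/Z = 4.76 × 10⁻¹⁰ m, v = Zαc/n = 1.46 × 10⁶ m/s
a = v²/r = (1.46 × 10⁶)² / 4.76 × 10⁻¹⁰ = 4.48 × 10²¹ m/s²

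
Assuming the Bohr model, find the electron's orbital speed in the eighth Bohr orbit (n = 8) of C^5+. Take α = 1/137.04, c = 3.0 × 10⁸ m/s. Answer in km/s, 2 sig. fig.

1600 km/s

v_n = Zαc/n = 6 × 0.0073 × 3.0 × 10⁸ / 8
    = 1600 km/s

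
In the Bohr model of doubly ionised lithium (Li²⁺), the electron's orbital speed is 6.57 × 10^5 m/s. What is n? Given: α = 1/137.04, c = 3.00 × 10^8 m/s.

10

v_n = Zαc/n ⇒ n = Zαc/v = 3 × 0.00730 × 3.00 × 10^8 / 6.57 × 10^5 ≈ 10.00
n = 10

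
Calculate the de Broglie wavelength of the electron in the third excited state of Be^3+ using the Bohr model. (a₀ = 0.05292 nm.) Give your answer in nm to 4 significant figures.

0.3325 nm

The Bohr quantisation condition is nλ = 2πr_n.
r_n = n²a₀/Z = 0.2117 nm
λ = 2πr_n/n = 2π·0.2117/4 = 0.3325 nm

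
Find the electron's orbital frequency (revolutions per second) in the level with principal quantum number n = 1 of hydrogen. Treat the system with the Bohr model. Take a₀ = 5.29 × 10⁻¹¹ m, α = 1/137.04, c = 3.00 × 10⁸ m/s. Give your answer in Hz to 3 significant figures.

r = n²a₀/Z = 5.29 × 10⁻¹¹ m, v = Zαc/n = 2.19 × 10⁶ m/s
f = v/(2πr) = 6.59 × 10¹⁵ Hz

6.59 × 10¹⁵ Hz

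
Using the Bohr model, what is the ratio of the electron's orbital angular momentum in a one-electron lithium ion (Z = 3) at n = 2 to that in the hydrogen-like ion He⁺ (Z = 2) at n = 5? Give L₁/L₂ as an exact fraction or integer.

L = nℏ is independent of Z.
L₁/L₂ = n₁/n₂ = 2/5 = 2/5

2/5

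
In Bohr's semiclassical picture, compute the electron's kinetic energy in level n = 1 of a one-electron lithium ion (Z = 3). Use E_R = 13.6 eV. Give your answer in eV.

For a Coulomb orbit the virial theorem gives K = −E_n.
E_n = −E_R·Z²/n², so K = E_R·Z²/n² = 13.6 × 3²/1² = 122 eV

122 eV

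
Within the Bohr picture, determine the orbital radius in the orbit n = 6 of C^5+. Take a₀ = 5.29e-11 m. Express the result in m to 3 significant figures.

3.17e-10 m

r_n = n²a₀/Z = 6² × 5.29e-11 / 6
    = 36 × 5.29e-11 / 6 = 3.17e-10 m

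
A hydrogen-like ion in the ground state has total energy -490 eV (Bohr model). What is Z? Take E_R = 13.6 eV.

E_n = −E_R Z²/n² ⇒ Z² = −E_n n²/E_R = 490 × 1² / 13.6 ≈ 36.03
Z = 6

6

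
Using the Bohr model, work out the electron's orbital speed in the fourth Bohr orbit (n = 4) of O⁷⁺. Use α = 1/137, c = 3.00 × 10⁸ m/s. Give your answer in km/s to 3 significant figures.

4380 km/s

v_n = Zαc/n = 8 × 0.00730 × 3.00 × 10⁸ / 4
    = 4380 km/s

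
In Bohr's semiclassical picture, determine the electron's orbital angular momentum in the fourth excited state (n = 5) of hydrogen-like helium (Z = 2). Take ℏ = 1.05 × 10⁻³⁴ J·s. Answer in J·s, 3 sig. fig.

L_n = nℏ = 5 × 1.05 × 10⁻³⁴ = 5.25 × 10⁻³⁴ J·s

5.25 × 10⁻³⁴ J·s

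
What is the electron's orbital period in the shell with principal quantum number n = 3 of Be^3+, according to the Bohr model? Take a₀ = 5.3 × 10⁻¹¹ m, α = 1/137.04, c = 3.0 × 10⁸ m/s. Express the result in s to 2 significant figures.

2.6 × 10⁻¹⁶ s

r = n²a₀/Z = 3²·5.3 × 10⁻¹¹/4 = 1.2 × 10⁻¹⁰ m
v = Zαc/n = 4·0.0073·3.0 × 10⁸/3 = 2.9 × 10⁶ m/s
T = 2πr/v = 2.6 × 10⁻¹⁶ s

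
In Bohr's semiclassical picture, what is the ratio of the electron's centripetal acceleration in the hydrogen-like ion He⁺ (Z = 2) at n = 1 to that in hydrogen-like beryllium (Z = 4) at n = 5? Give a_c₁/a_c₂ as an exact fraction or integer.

625/8

a_c ∝ Z^3 · n^-4
a_c₁/a_c₂ = (2/4)^3 · (1/5)^-4 = 625/8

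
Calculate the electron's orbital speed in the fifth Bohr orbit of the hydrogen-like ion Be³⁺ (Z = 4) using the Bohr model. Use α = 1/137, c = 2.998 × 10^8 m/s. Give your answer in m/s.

1.751 × 10^6 m/s

v_n = Zαc/n = 4 × 0.007299 × 2.998 × 10^8 / 5
    = 1.751 × 10^6 m/s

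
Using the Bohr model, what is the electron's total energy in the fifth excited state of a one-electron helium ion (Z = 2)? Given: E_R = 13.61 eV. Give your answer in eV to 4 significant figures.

-1.512 eV

E_n = −E_R·Z²/n² = −13.61 × 2²/6² = -1.512 eV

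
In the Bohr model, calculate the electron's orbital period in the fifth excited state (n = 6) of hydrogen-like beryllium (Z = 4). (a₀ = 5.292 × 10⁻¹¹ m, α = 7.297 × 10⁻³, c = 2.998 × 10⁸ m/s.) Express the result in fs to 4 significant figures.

r = n²a₀/Z = 6²·5.292 × 10⁻¹¹/4 = 4.763 × 10⁻¹⁰ m
v = Zαc/n = 4·0.007297·2.998 × 10⁸/6 = 1.458 × 10⁶ m/s
T = 2πr/v = 2.052 × 10⁻¹⁵ s = 2.052 fs

2.052 fs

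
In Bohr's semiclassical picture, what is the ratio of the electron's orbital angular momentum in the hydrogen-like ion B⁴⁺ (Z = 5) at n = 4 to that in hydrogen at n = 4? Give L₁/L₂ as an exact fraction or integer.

L = nℏ is independent of Z.
L₁/L₂ = n₁/n₂ = 4/4 = 1

1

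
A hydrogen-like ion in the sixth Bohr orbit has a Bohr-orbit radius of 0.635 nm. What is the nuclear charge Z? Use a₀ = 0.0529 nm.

3

r_n = n²a₀/Z ⇒ Z = n²a₀/r = 6² × 0.0529 / 0.635 ≈ 3.00
Z = 3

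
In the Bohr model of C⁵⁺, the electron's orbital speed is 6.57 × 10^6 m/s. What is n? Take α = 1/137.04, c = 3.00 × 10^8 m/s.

2

v_n = Zαc/n ⇒ n = Zαc/v = 6 × 0.00730 × 3.00 × 10^8 / 6.57 × 10^6 ≈ 2.00
n = 2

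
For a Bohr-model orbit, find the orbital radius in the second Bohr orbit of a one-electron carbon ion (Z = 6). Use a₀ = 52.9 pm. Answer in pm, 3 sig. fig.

r_n = n²a₀/Z = 2² × 52.9 / 6
    = 4 × 52.9 / 6 = 35.3 pm

35.3 pm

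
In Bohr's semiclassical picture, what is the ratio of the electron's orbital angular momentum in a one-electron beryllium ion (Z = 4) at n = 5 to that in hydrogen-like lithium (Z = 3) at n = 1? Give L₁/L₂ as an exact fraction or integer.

5

L = nℏ is independent of Z.
L₁/L₂ = n₁/n₂ = 5/1 = 5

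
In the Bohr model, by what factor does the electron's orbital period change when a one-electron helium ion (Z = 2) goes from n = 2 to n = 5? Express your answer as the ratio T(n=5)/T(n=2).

T ∝ Z^-2 · n^3; with Z fixed, T ∝ n^3.
T(n=5)/T(n=2) = (5/2)^3 = 125/8

125/8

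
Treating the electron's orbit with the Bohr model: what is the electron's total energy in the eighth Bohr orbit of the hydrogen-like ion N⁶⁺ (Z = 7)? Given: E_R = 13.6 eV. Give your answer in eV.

-10.4 eV

E_n = −E_R·Z²/n² = −13.6 × 7²/8² = -10.4 eV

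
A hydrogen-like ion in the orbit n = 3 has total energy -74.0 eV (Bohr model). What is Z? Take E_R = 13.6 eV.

7

E_n = −E_R Z²/n² ⇒ Z² = −E_n n²/E_R = 74.0 × 3² / 13.6 ≈ 48.97
Z = 7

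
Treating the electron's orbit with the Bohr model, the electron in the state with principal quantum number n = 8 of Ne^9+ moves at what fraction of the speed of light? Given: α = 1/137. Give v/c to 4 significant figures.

0.009124

v_n = Zαc/n, so v/c = Zα/n = 10 × 0.007299 / 8 = 0.009124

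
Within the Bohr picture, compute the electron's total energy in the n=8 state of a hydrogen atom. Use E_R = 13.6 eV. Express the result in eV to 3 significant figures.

E_n = −E_R·Z²/n² = −13.6 × 1²/8² = -0.212 eV

-0.212 eV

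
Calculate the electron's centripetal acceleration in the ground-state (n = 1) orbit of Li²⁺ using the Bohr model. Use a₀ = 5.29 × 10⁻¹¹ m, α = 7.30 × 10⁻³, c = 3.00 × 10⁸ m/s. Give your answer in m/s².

2.45 × 10²⁴ m/s²

r = n²a₀/Z = 1.76 × 10⁻¹¹ m, v = Zαc/n = 6.57 × 10⁶ m/s
a = v²/r = (6.57 × 10⁶)² / 1.76 × 10⁻¹¹ = 2.45 × 10²⁴ m/s²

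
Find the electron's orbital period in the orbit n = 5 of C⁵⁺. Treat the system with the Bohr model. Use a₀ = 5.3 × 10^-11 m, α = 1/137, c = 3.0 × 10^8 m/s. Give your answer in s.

5.3 × 10^-16 s

r = n²a₀/Z = 5²·5.3 × 10^-11/6 = 2.2 × 10^-10 m
v = Zαc/n = 6·0.0073·3.0 × 10^8/5 = 2.6 × 10^6 m/s
T = 2πr/v = 5.3 × 10^-16 s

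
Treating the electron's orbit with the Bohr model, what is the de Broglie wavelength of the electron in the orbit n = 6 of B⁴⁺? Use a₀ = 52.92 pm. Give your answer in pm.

399.0 pm

The Bohr quantisation condition is nλ = 2πr_n.
r_n = n²a₀/Z = 381.0 pm
λ = 2πr_n/n = 2π·381.0/6 = 399.0 pm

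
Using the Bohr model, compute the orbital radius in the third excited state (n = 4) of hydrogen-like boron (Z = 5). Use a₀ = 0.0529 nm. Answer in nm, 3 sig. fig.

0.169 nm

r_n = n²a₀/Z = 4² × 0.0529 / 5
    = 16 × 0.0529 / 5 = 0.169 nm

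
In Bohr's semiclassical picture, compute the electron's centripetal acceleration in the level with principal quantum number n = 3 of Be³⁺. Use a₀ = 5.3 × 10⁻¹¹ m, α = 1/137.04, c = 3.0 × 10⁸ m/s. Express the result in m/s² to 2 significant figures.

7.1 × 10²² m/s²

r = n²a₀/Z = 1.2 × 10⁻¹⁰ m, v = Zαc/n = 2.9 × 10⁶ m/s
a = v²/r = (2.9 × 10⁶)² / 1.2 × 10⁻¹⁰ = 7.1 × 10²² m/s²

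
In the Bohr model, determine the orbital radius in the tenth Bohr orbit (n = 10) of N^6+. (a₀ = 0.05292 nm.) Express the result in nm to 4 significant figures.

0.7560 nm

r_n = n²a₀/Z = 10² × 0.05292 / 7
    = 100 × 0.05292 / 7 = 0.7560 nm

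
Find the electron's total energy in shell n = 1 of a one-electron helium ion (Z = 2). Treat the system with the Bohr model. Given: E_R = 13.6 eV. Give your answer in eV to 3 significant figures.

-54.4 eV

E_n = −E_R·Z²/n² = −13.6 × 2²/1² = -54.4 eV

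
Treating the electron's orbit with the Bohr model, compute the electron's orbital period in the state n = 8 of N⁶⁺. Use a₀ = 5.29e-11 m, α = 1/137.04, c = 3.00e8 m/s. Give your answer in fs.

r = n²a₀/Z = 8²·5.29e-11/7 = 4.84e-10 m
v = Zαc/n = 7·0.00730·3.00e8/8 = 1.92e6 m/s
T = 2πr/v = 1.59e-15 s = 1.59 fs

1.59 fs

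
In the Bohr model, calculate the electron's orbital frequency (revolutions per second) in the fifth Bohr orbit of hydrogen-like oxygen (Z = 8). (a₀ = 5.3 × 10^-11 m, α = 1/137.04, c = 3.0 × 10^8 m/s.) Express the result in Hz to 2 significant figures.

r = n²a₀/Z = 1.7 × 10^-10 m, v = Zαc/n = 3.5 × 10^6 m/s
f = v/(2πr) = 3.4 × 10^15 Hz

3.4 × 10^15 Hz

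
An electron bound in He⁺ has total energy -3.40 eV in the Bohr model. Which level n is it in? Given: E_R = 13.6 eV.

4

E_n = −E_R Z²/n² ⇒ n² = E_R Z²/(−E_n) = 13.6 × 2² / 3.40 ≈ 16.00
n = 4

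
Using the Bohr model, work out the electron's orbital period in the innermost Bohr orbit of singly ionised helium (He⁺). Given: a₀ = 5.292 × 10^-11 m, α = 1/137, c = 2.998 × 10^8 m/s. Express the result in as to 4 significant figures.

r = n²a₀/Z = 1²·5.292 × 10^-11/2 = 2.646 × 10^-11 m
v = Zαc/n = 2·0.007299·2.998 × 10^8/1 = 4.377 × 10^6 m/s
T = 2πr/v = 3.799 × 10^-17 s = 37.99 as

37.99 as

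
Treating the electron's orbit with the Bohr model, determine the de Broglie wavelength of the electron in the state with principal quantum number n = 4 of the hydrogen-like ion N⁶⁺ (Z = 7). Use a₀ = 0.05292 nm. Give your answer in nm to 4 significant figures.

0.1900 nm

The Bohr quantisation condition is nλ = 2πr_n.
r_n = n²a₀/Z = 0.1210 nm
λ = 2πr_n/n = 2π·0.1210/4 = 0.1900 nm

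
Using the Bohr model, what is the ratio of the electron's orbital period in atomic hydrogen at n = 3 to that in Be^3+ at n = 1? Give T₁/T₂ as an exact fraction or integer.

T ∝ Z^-2 · n^3
T₁/T₂ = (1/4)^-2 · (3/1)^3 = 432

432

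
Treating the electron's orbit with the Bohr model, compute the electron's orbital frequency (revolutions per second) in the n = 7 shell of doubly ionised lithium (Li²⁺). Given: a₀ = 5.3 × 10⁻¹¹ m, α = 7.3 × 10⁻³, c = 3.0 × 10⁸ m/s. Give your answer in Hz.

r = n²a₀/Z = 8.7 × 10⁻¹⁰ m, v = Zαc/n = 9.4 × 10⁵ m/s
f = v/(2πr) = 1.7 × 10¹⁴ Hz

1.7 × 10¹⁴ Hz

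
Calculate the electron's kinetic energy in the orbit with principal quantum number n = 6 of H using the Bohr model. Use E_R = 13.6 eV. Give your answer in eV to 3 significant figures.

0.378 eV

For a Coulomb orbit the virial theorem gives K = −E_n.
E_n = −E_R·Z²/n², so K = E_R·Z²/n² = 13.6 × 1²/6² = 0.378 eV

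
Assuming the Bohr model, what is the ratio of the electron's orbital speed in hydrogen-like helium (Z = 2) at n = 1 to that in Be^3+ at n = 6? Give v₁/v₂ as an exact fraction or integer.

v ∝ Z^1 · n^-1
v₁/v₂ = (2/4)^1 · (1/6)^-1 = 3

3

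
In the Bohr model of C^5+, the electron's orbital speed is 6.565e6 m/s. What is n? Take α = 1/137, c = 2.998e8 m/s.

v_n = Zαc/n ⇒ n = Zαc/v = 6 × 0.007299 × 2.998e8 / 6.565e6 ≈ 2.00
n = 2

2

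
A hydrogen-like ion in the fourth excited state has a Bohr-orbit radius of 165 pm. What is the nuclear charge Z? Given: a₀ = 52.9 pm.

8

r_n = n²a₀/Z ⇒ Z = n²a₀/r = 5² × 52.9 / 165 ≈ 8.02
Z = 8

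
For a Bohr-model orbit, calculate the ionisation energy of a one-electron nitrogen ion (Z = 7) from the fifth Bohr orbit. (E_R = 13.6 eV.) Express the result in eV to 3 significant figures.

26.7 eV

E_n = −E_R·Z²/n² = −13.6 × 7²/5² eV = -26.7 eV
Ionisation energy = −E_n = 26.7 eV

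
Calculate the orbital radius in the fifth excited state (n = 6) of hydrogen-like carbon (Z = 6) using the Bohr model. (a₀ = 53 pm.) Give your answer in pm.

r_n = n²a₀/Z = 6² × 53 / 6
    = 36 × 53 / 6 = 320 pm

320 pm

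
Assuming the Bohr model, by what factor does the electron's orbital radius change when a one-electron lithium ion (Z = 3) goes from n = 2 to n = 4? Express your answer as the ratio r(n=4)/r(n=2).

4

r ∝ Z^-1 · n^2; with Z fixed, r ∝ n^2.
r(n=4)/r(n=2) = (4/2)^2 = 4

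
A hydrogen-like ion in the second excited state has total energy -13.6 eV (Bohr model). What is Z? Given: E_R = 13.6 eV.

E_n = −E_R Z²/n² ⇒ Z² = −E_n n²/E_R = 13.6 × 3² / 13.6 ≈ 9.00
Z = 3

3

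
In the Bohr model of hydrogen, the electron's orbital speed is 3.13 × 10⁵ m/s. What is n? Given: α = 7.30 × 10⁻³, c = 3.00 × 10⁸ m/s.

7

v_n = Zαc/n ⇒ n = Zαc/v = 1 × 0.00730 × 3.00 × 10⁸ / 3.13 × 10⁵ ≈ 7.00
n = 7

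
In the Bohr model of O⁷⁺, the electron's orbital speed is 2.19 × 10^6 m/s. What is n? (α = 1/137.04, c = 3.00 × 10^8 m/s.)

8

v_n = Zαc/n ⇒ n = Zαc/v = 8 × 0.00730 × 3.00 × 10^8 / 2.19 × 10^6 ≈ 8.00
n = 8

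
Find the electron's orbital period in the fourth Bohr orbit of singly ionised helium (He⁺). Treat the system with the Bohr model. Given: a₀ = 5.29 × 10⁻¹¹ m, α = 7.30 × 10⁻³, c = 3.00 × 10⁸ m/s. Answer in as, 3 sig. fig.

2430 as

r = n²a₀/Z = 4²·5.29 × 10⁻¹¹/2 = 4.23 × 10⁻¹⁰ m
v = Zαc/n = 2·0.00730·3.00 × 10⁸/4 = 1.09 × 10⁶ m/s
T = 2πr/v = 2.43 × 10⁻¹⁵ s = 2430 as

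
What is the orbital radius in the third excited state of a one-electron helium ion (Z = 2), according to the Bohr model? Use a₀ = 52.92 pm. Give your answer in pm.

423.4 pm

r_n = n²a₀/Z = 4² × 52.92 / 2
    = 16 × 52.92 / 2 = 423.4 pm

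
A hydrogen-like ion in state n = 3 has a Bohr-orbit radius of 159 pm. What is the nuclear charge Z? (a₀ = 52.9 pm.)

3

r_n = n²a₀/Z ⇒ Z = n²a₀/r = 3² × 52.9 / 159 ≈ 2.99
Z = 3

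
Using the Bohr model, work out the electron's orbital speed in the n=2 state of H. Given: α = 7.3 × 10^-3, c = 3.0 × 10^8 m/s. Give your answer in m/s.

1.1 × 10^6 m/s

v_n = Zαc/n = 1 × 0.0073 × 3.0 × 10^8 / 2
    = 1.1 × 10^6 m/s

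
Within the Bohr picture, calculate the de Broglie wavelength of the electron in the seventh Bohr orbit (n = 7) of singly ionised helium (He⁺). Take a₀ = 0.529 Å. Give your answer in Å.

The Bohr quantisation condition is nλ = 2πr_n.
r_n = n²a₀/Z = 13.0 Å
λ = 2πr_n/n = 2π·13.0/7 = 11.6 Å

11.6 Å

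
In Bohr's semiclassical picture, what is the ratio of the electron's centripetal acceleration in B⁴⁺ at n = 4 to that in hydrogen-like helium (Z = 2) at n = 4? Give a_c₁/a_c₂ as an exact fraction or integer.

125/8

a_c ∝ Z^3 · n^-4
a_c₁/a_c₂ = (5/2)^3 · (4/4)^-4 = 125/8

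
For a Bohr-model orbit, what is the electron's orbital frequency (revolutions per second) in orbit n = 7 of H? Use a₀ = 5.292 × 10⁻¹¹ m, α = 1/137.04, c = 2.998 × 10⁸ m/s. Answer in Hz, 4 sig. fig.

1.918 × 10¹³ Hz

r = n²a₀/Z = 2.593 × 10⁻⁹ m, v = Zαc/n = 3.125 × 10⁵ m/s
f = v/(2πr) = 1.918 × 10¹³ Hz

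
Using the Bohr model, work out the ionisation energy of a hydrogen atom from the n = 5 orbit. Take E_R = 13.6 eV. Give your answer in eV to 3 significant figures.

E_n = −E_R·Z²/n² = −13.6 × 1²/5² eV = -0.544 eV
Ionisation energy = −E_n = 0.544 eV

0.544 eV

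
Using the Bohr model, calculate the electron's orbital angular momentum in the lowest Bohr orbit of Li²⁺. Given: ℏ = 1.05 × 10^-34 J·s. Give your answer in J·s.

L_n = nℏ = 1 × 1.05 × 10^-34 = 1.05 × 10^-34 J·s

1.05 × 10^-34 J·s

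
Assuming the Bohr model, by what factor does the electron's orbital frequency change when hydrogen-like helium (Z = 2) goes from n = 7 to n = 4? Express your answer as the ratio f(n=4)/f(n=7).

343/64

f ∝ Z^2 · n^-3; with Z fixed, f ∝ n^-3.
f(n=4)/f(n=7) = (4/7)^-3 = 343/64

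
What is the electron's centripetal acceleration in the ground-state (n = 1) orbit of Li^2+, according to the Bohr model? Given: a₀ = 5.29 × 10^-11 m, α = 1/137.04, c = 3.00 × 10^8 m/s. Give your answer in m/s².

r = n²a₀/Z = 1.76 × 10^-11 m, v = Zαc/n = 6.57 × 10^6 m/s
a = v²/r = (6.57 × 10^6)² / 1.76 × 10^-11 = 2.45 × 10^24 m/s²

2.45 × 10^24 m/s²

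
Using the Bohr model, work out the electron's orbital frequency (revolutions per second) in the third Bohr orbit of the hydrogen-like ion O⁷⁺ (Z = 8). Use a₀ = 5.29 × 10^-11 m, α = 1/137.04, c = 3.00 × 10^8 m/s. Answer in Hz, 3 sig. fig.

1.56 × 10^16 Hz

r = n²a₀/Z = 5.95 × 10^-11 m, v = Zαc/n = 5.84 × 10^6 m/s
f = v/(2πr) = 1.56 × 10^16 Hz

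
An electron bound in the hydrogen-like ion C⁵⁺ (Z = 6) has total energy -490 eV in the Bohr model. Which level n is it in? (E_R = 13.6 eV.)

E_n = −E_R Z²/n² ⇒ n² = E_R Z²/(−E_n) = 13.6 × 6² / 490 ≈ 1.00
n = 1

1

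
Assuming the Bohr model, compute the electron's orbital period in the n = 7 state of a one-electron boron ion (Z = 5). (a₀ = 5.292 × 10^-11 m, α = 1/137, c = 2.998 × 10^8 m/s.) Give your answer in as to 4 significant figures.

r = n²a₀/Z = 7²·5.292 × 10^-11/5 = 5.186 × 10^-10 m
v = Zαc/n = 5·0.007299·2.998 × 10^8/7 = 1.563 × 10^6 m/s
T = 2πr/v = 2.085 × 10^-15 s = 2085 as

2085 as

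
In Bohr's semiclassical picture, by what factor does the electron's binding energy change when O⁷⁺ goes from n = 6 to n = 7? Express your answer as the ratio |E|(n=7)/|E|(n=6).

36/49

|E| ∝ Z^2 · n^-2; with Z fixed, |E| ∝ n^-2.
|E|(n=7)/|E|(n=6) = (7/6)^-2 = 36/49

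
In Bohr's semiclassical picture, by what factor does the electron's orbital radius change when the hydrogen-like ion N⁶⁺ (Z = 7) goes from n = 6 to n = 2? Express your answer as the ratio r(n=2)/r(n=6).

1/9

r ∝ Z^-1 · n^2; with Z fixed, r ∝ n^2.
r(n=2)/r(n=6) = (2/6)^2 = 1/9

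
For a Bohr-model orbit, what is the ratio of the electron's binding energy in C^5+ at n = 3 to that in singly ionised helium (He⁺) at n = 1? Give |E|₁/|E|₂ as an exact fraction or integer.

1

|E| ∝ Z^2 · n^-2
|E|₁/|E|₂ = (6/2)^2 · (3/1)^-2 = 1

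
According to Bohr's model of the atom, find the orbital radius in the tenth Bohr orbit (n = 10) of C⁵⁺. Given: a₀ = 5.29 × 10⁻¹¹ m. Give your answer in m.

8.82 × 10⁻¹⁰ m

r_n = n²a₀/Z = 10² × 5.29 × 10⁻¹¹ / 6
    = 100 × 5.29 × 10⁻¹¹ / 6 = 8.82 × 10⁻¹⁰ m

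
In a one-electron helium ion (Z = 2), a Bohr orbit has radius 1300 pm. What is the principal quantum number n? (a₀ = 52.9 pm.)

7

r_n = n²a₀/Z ⇒ n² = rZ/a₀ = 1300 × 2 / 52.9 ≈ 49.15
n = 7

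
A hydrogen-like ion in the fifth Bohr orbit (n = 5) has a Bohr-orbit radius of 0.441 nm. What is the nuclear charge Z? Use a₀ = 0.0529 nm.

3

r_n = n²a₀/Z ⇒ Z = n²a₀/r = 5² × 0.0529 / 0.441 ≈ 3.00
Z = 3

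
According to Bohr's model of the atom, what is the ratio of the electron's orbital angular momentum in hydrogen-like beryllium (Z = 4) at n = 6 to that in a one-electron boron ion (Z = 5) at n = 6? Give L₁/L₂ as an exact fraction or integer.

L = nℏ is independent of Z.
L₁/L₂ = n₁/n₂ = 6/6 = 1

1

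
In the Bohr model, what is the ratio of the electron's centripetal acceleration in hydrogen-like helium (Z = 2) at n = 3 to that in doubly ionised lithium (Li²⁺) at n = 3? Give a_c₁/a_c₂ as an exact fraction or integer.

a_c ∝ Z^3 · n^-4
a_c₁/a_c₂ = (2/3)^3 · (3/3)^-4 = 8/27

8/27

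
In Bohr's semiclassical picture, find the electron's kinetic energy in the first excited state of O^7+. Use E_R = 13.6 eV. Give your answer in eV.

For a Coulomb orbit the virial theorem gives K = −E_n.
E_n = −E_R·Z²/n², so K = E_R·Z²/n² = 13.6 × 8²/2² = 218 eV

218 eV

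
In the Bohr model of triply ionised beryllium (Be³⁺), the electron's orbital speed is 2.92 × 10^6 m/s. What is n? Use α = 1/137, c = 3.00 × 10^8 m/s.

3

v_n = Zαc/n ⇒ n = Zαc/v = 4 × 0.00730 × 3.00 × 10^8 / 2.92 × 10^6 ≈ 3.00
n = 3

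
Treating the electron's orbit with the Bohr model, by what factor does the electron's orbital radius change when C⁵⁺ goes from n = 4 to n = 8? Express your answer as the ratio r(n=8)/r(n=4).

4

r ∝ Z^-1 · n^2; with Z fixed, r ∝ n^2.
r(n=8)/r(n=4) = (8/4)^2 = 4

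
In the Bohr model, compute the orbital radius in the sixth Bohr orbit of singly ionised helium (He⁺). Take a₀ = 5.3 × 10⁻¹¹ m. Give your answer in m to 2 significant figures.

r_n = n²a₀/Z = 6² × 5.3 × 10⁻¹¹ / 2
    = 36 × 5.3 × 10⁻¹¹ / 2 = 9.5 × 10⁻¹⁰ m

9.5 × 10⁻¹⁰ m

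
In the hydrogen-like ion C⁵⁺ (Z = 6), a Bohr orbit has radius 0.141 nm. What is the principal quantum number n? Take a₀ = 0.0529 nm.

r_n = n²a₀/Z ⇒ n² = rZ/a₀ = 0.141 × 6 / 0.0529 ≈ 15.99
n = 4

4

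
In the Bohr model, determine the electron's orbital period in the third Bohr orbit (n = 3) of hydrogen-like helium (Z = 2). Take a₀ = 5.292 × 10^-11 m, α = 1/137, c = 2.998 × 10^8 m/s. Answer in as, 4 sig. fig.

r = n²a₀/Z = 3²·5.292 × 10^-11/2 = 2.381 × 10^-10 m
v = Zαc/n = 2·0.007299·2.998 × 10^8/3 = 1.459 × 10^6 m/s
T = 2πr/v = 1.026 × 10^-15 s = 1026 as

1026 as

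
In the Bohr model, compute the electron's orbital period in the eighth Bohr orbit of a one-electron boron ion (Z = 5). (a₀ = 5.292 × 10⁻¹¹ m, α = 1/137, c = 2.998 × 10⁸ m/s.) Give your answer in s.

r = n²a₀/Z = 8²·5.292 × 10⁻¹¹/5 = 6.774 × 10⁻¹⁰ m
v = Zαc/n = 5·0.007299·2.998 × 10⁸/8 = 1.368 × 10⁶ m/s
T = 2πr/v = 3.112 × 10⁻¹⁵ s

3.112 × 10⁻¹⁵ s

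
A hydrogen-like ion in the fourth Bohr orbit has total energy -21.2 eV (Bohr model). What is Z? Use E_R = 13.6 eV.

E_n = −E_R Z²/n² ⇒ Z² = −E_n n²/E_R = 21.2 × 4² / 13.6 ≈ 24.94
Z = 5

5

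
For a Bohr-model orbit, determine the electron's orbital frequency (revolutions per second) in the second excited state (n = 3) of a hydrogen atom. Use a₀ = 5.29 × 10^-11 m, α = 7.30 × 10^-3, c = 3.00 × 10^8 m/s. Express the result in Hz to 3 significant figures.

r = n²a₀/Z = 4.76 × 10^-10 m, v = Zαc/n = 7.30 × 10^5 m/s
f = v/(2πr) = 2.44 × 10^14 Hz

2.44 × 10^14 Hz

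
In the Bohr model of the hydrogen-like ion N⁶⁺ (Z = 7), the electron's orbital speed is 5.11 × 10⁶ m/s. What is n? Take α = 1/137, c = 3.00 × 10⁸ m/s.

3

v_n = Zαc/n ⇒ n = Zαc/v = 7 × 0.00730 × 3.00 × 10⁸ / 5.11 × 10⁶ ≈ 3.00
n = 3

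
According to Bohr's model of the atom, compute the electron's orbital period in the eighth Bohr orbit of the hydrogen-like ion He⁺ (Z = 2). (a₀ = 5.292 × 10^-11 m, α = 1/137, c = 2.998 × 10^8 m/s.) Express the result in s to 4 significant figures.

r = n²a₀/Z = 8²·5.292 × 10^-11/2 = 1.693 × 10^-9 m
v = Zαc/n = 2·0.007299·2.998 × 10^8/8 = 5.471 × 10^5 m/s
T = 2πr/v = 1.945 × 10^-14 s

1.945 × 10^-14 s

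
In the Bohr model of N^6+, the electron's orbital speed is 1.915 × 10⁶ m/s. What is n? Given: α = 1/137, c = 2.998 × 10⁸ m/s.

8

v_n = Zαc/n ⇒ n = Zαc/v = 7 × 0.007299 × 2.998 × 10⁸ / 1.915 × 10⁶ ≈ 8.00
n = 8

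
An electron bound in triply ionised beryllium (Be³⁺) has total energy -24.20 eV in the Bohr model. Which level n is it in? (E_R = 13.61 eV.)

E_n = −E_R Z²/n² ⇒ n² = E_R Z²/(−E_n) = 13.61 × 4² / 24.20 ≈ 9.00
n = 3

3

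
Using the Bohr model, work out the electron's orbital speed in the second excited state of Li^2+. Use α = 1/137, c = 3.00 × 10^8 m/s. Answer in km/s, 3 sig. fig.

v_n = Zαc/n = 3 × 0.00730 × 3.00 × 10^8 / 3
    = 2190 km/s

2190 km/s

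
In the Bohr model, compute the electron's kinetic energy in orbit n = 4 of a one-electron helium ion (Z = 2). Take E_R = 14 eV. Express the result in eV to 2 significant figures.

For a Coulomb orbit the virial theorem gives K = −E_n.
E_n = −E_R·Z²/n², so K = E_R·Z²/n² = 14 × 2²/4² = 3.5 eV

3.5 eV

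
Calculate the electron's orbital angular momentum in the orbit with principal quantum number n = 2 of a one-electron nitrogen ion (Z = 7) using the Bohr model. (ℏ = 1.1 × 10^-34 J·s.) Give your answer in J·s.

2.2 × 10^-34 J·s

L_n = nℏ = 2 × 1.1 × 10^-34 = 2.2 × 10^-34 J·s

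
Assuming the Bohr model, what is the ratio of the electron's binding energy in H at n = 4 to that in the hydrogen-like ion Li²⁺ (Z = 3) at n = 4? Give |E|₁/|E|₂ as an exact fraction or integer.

|E| ∝ Z^2 · n^-2
|E|₁/|E|₂ = (1/3)^2 · (4/4)^-2 = 1/9

1/9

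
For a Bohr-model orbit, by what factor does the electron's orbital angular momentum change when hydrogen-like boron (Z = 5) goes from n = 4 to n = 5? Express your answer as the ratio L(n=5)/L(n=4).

L = nℏ depends only on n, so L ∝ n.
L(n=5)/L(n=4) = (5/4)^1 = 5/4

5/4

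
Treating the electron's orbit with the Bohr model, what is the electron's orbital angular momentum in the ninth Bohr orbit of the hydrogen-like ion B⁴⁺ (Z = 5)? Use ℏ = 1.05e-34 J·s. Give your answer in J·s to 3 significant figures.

L_n = nℏ = 9 × 1.05e-34 = 9.45e-34 J·s

9.45e-34 J·s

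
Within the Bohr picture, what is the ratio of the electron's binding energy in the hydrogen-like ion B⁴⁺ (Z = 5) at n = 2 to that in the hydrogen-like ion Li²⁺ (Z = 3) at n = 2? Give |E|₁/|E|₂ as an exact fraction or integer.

25/9

|E| ∝ Z^2 · n^-2
|E|₁/|E|₂ = (5/3)^2 · (2/2)^-2 = 25/9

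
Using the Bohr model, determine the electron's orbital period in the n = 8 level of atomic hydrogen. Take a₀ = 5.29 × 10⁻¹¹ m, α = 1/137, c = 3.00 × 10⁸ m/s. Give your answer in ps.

0.0777 ps

r = n²a₀/Z = 8²·5.29 × 10⁻¹¹/1 = 3.39 × 10⁻⁹ m
v = Zαc/n = 1·0.00730·3.00 × 10⁸/8 = 2.74 × 10⁵ m/s
T = 2πr/v = 7.77 × 10⁻¹⁴ s = 0.0777 ps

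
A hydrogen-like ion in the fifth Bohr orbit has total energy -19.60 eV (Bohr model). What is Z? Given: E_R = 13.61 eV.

6

E_n = −E_R Z²/n² ⇒ Z² = −E_n n²/E_R = 19.60 × 5² / 13.61 ≈ 36.00
Z = 6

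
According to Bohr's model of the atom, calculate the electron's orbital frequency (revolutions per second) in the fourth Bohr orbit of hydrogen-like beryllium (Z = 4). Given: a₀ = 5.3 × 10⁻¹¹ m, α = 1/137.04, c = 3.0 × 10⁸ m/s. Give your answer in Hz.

r = n²a₀/Z = 2.1 × 10⁻¹⁰ m, v = Zαc/n = 2.2 × 10⁶ m/s
f = v/(2πr) = 1.6 × 10¹⁵ Hz

1.6 × 10¹⁵ Hz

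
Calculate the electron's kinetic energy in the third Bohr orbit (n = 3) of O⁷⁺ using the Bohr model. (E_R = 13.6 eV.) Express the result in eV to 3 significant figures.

96.7 eV

For a Coulomb orbit the virial theorem gives K = −E_n.
E_n = −E_R·Z²/n², so K = E_R·Z²/n² = 13.6 × 8²/3² = 96.7 eV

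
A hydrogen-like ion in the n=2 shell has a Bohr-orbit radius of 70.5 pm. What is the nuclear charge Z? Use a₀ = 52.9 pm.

r_n = n²a₀/Z ⇒ Z = n²a₀/r = 2² × 52.9 / 70.5 ≈ 3.00
Z = 3

3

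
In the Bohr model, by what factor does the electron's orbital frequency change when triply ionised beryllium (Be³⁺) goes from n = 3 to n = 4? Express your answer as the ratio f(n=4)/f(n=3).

f ∝ Z^2 · n^-3; with Z fixed, f ∝ n^-3.
f(n=4)/f(n=3) = (4/3)^-3 = 27/64

27/64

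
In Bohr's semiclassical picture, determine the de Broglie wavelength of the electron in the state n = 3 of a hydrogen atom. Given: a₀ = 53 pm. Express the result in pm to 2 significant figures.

The Bohr quantisation condition is nλ = 2πr_n.
r_n = n²a₀/Z = 480 pm
λ = 2πr_n/n = 2π·480/3 = 1000 pm

1000 pm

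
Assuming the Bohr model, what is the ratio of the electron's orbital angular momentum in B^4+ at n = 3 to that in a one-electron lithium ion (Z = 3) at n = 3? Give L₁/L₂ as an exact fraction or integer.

1

L = nℏ is independent of Z.
L₁/L₂ = n₁/n₂ = 3/3 = 1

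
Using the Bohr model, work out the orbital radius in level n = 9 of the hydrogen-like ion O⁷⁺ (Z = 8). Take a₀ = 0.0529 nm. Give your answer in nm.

r_n = n²a₀/Z = 9² × 0.0529 / 8
    = 81 × 0.0529 / 8 = 0.536 nm

0.536 nm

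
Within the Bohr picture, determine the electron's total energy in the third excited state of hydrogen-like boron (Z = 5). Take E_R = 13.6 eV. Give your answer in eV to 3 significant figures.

E_n = −E_R·Z²/n² = −13.6 × 5²/4² = -21.2 eV

-21.2 eV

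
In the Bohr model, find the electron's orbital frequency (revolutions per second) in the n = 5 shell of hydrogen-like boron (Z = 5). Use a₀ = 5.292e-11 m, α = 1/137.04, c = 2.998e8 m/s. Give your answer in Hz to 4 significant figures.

1.316e15 Hz

r = n²a₀/Z = 2.646e-10 m, v = Zαc/n = 2.188e6 m/s
f = v/(2πr) = 1.316e15 Hz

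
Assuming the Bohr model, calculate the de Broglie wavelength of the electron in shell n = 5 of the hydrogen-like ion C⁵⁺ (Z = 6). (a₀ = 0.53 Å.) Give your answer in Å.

The Bohr quantisation condition is nλ = 2πr_n.
r_n = n²a₀/Z = 2.2 Å
λ = 2πr_n/n = 2π·2.2/5 = 2.8 Å

2.8 Å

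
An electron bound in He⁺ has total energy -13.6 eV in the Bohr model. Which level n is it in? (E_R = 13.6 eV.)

2

E_n = −E_R Z²/n² ⇒ n² = E_R Z²/(−E_n) = 13.6 × 2² / 13.6 ≈ 4.00
n = 2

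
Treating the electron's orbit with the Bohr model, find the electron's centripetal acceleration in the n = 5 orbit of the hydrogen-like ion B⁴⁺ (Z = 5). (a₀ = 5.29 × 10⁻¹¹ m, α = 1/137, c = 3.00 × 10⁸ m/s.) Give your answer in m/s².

r = n²a₀/Z = 2.64 × 10⁻¹⁰ m, v = Zαc/n = 2.19 × 10⁶ m/s
a = v²/r = (2.19 × 10⁶)² / 2.64 × 10⁻¹⁰ = 1.81 × 10²² m/s²

1.81 × 10²² m/s²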